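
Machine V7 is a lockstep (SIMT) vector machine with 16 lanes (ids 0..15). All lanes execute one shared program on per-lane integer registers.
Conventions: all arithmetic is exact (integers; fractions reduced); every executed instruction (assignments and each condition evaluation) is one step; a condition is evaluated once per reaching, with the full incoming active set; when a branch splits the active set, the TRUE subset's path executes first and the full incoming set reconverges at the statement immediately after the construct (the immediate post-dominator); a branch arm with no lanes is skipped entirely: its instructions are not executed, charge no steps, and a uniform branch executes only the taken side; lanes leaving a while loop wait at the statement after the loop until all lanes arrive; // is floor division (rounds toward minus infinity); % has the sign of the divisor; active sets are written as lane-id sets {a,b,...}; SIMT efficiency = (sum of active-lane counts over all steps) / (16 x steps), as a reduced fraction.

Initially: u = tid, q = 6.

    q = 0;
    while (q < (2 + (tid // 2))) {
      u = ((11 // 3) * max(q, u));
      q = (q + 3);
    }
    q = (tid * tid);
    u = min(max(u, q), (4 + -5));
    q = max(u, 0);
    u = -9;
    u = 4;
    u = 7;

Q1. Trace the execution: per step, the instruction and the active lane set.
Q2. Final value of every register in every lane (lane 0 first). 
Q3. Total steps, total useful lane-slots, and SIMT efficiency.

step 0: q <- 0                       {0,1,2,3,4,5,6,7,8,9,10,11,12,13,14,15}
step 1: eval (q < (2 + (tid // 2)))  {0,1,2,3,4,5,6,7,8,9,10,11,12,13,14,15}
step 2: u <- ((11 // 3) * max(q, u)) {0,1,2,3,4,5,6,7,8,9,10,11,12,13,14,15}
step 3: q <- (q + 3)                 {0,1,2,3,4,5,6,7,8,9,10,11,12,13,14,15}
step 4: eval (q < (2 + (tid // 2)))  {0,1,2,3,4,5,6,7,8,9,10,11,12,13,14,15}
step 5: u <- ((11 // 3) * max(q, u)) {4,5,6,7,8,9,10,11,12,13,14,15}
step 6: q <- (q + 3)                 {4,5,6,7,8,9,10,11,12,13,14,15}
step 7: eval (q < (2 + (tid // 2)))  {4,5,6,7,8,9,10,11,12,13,14,15}
step 8: u <- ((11 // 3) * max(q, u)) {10,11,12,13,14,15}
step 9: q <- (q + 3)                 {10,11,12,13,14,15}
step 10: eval (q < (2 + (tid // 2)))  {10,11,12,13,14,15}
step 11: q <- (tid * tid)             {0,1,2,3,4,5,6,7,8,9,10,11,12,13,14,15}
step 12: u <- min(max(u, q), (4 + -5)) {0,1,2,3,4,5,6,7,8,9,10,11,12,13,14,15}
step 13: q <- max(u, 0)               {0,1,2,3,4,5,6,7,8,9,10,11,12,13,14,15}
step 14: u <- -9                      {0,1,2,3,4,5,6,7,8,9,10,11,12,13,14,15}
step 15: u <- 4                       {0,1,2,3,4,5,6,7,8,9,10,11,12,13,14,15}
step 16: u <- 7                       {0,1,2,3,4,5,6,7,8,9,10,11,12,13,14,15}

Answer: 17 steps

u: 7,7,7,7,7,7,7,7,7,7,7,7,7,7,7,7
q: 0,0,0,0,0,0,0,0,0,0,0,0,0,0,0,0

steps = 17; useful = 230; efficiency = 230/272 = 115/136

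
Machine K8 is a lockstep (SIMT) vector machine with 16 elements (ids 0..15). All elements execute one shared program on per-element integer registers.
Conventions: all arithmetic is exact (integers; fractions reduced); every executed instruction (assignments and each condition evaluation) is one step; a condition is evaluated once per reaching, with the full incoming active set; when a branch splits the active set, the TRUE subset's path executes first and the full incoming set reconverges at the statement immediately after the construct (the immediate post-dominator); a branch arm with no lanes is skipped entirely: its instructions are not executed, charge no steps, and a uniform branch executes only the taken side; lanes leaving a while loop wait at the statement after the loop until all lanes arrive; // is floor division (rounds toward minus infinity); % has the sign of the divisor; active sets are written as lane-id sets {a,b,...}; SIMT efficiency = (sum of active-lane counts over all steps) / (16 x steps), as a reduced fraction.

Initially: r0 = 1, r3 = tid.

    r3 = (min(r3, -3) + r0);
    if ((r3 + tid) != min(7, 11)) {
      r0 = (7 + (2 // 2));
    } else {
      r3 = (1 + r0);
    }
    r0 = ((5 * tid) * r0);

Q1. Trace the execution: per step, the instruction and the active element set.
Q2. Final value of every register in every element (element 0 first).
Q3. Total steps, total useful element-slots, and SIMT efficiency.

step 0: r3 <- (min(r3, -3) + r0)     {0,1,2,3,4,5,6,7,8,9,10,11,12,13,14,15}
step 1: eval ((r3 + tid) != min(7, 11)) {0,1,2,3,4,5,6,7,8,9,10,11,12,13,14,15}
step 2: r0 <- (7 + (2 // 2))         {0,1,2,3,4,5,6,7,8,10,11,12,13,14,15}
step 3: r3 <- (1 + r0)               {9}
step 4: r0 <- ((5 * tid) * r0)       {0,1,2,3,4,5,6,7,8,9,10,11,12,13,14,15}

Answer: 5 steps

r0: 0,40,80,120,160,200,240,280,320,45,400,440,480,520,560,600
r3: -2,-2,-2,-2,-2,-2,-2,-2,-2,2,-2,-2,-2,-2,-2,-2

steps = 5; useful = 64; efficiency = 64/80 = 4/5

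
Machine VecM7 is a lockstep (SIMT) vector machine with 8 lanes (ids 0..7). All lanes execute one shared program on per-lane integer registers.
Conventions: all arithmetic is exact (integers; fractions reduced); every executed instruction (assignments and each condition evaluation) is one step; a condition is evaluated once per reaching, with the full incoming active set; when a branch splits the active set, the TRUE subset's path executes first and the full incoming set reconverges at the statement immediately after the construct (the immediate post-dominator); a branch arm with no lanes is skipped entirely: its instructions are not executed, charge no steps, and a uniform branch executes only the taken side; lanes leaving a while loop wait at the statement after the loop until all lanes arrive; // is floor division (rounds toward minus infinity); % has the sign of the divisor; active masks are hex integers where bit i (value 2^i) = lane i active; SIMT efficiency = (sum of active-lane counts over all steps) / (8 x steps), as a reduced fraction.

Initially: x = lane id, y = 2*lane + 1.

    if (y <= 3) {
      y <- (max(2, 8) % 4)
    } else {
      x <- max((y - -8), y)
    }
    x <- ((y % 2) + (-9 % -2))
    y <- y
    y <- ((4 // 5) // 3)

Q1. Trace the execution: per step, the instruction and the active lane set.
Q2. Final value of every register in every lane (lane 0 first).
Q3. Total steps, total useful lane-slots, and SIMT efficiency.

step 0: eval (y <= 3)                0xff
step 1: y <- (max(2, 8) % 4)         0x03
step 2: x <- max((y - -8), y)        0xfc
step 3: x <- ((y % 2) + (-9 % -2))   0xff
step 4: y <- y                       0xff
step 5: y <- ((4 // 5) // 3)         0xff

Answer: 6 steps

x: -1,-1,0,0,0,0,0,0
y: 0,0,0,0,0,0,0,0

steps = 6; useful = 40; efficiency = 40/48 = 5/6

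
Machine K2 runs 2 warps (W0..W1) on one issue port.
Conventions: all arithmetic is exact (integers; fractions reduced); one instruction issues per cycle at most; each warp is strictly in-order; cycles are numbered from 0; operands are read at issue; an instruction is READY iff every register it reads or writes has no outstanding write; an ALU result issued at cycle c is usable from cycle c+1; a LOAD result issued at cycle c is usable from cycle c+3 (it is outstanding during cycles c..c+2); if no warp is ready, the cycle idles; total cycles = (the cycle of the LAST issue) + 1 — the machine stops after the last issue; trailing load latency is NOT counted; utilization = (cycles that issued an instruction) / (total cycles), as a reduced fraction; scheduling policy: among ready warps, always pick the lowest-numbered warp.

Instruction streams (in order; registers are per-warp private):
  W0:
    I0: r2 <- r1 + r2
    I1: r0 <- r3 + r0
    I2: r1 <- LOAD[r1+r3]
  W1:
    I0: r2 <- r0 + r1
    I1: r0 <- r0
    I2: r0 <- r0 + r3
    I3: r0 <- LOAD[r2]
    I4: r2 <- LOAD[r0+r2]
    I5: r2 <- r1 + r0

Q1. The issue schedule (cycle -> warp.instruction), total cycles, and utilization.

cycle 0: W0.I0
cycle 1: W0.I1
cycle 2: W0.I2
cycle 3: W1.I0
cycle 4: W1.I1
cycle 5: W1.I2
cycle 6: W1.I3
cycle 7: idle
cycle 8: idle
cycle 9: W1.I4
cycle 10: idle
cycle 11: idle
cycle 12: W1.I5

Answer: 13 cycles, utilization 9/13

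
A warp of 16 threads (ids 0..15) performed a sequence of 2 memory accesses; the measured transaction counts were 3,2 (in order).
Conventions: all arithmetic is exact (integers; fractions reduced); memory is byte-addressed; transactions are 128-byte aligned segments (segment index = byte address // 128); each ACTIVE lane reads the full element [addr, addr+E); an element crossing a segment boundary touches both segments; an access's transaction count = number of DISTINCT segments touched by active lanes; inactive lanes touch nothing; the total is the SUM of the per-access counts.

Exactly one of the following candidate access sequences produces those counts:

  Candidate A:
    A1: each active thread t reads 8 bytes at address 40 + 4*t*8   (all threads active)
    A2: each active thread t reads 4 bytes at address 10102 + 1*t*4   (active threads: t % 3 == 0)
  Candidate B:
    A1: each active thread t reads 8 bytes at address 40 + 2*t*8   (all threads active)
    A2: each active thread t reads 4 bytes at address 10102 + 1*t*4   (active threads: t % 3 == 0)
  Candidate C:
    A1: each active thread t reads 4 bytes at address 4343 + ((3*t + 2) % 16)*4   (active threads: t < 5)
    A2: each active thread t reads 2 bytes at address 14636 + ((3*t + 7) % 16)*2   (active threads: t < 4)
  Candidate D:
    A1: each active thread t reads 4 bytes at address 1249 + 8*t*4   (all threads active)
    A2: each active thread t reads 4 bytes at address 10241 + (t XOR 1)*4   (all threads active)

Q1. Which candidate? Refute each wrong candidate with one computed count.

A: A1 gives 5 transactions, not 3
C: A1 gives 2 transactions, not 3
D: A1 gives 5 transactions, not 3
B: all counts match (3,2)

Answer: B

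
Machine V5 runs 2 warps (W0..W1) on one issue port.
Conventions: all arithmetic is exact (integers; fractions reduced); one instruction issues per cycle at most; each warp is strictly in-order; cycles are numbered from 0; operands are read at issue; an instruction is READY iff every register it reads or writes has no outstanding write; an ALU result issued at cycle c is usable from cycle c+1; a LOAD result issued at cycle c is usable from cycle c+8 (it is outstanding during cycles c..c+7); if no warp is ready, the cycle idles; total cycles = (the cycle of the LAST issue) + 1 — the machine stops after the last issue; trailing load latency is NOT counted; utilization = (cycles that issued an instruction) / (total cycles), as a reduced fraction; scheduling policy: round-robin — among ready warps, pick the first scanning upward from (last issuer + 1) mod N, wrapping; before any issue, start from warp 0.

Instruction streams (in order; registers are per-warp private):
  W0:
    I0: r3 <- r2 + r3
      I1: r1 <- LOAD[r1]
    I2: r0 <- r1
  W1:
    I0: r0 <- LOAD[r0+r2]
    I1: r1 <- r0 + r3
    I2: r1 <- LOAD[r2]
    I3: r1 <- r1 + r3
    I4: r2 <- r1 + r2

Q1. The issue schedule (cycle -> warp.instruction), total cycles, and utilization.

cycle 0: W0.I0
cycle 1: W1.I0
cycle 2: W0.I1
cycle 3: idle
cycle 4: idle
cycle 5: idle
cycle 6: idle
cycle 7: idle
cycle 8: idle
cycle 9: W1.I1
cycle 10: W0.I2
cycle 11: W1.I2
cycle 12: idle
cycle 13: idle
cycle 14: idle
cycle 15: idle
cycle 16: idle
cycle 17: idle
cycle 18: idle
cycle 19: W1.I3
cycle 20: W1.I4

Answer: 21 cycles, utilization 8/21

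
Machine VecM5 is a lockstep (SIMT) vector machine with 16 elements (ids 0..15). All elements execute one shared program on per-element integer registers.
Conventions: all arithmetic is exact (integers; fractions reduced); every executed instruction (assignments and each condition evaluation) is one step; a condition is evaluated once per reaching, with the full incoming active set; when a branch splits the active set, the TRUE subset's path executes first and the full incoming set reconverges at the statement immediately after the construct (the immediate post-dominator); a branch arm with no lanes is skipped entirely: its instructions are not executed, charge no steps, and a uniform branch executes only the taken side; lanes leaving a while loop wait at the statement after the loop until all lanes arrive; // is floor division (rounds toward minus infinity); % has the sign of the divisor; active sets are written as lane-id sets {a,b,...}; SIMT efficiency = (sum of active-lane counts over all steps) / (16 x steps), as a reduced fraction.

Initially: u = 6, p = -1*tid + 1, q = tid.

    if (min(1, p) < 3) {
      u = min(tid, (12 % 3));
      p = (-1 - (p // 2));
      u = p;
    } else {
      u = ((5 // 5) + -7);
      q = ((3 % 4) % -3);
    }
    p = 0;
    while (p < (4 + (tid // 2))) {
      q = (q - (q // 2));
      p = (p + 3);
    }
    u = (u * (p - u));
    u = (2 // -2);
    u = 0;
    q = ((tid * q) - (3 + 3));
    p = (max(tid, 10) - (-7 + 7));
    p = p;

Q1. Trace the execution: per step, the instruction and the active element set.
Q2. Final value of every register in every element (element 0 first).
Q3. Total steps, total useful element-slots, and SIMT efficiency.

step 0: eval (min(1, p) < 3)         {0,1,2,3,4,5,6,7,8,9,10,11,12,13,14,15}
step 1: u <- min(tid, (12 % 3))      {0,1,2,3,4,5,6,7,8,9,10,11,12,13,14,15}
step 2: p <- (-1 - (p // 2))         {0,1,2,3,4,5,6,7,8,9,10,11,12,13,14,15}
step 3: u <- p                       {0,1,2,3,4,5,6,7,8,9,10,11,12,13,14,15}
step 4: p <- 0                       {0,1,2,3,4,5,6,7,8,9,10,11,12,13,14,15}
step 5: eval (p < (4 + (tid // 2)))  {0,1,2,3,4,5,6,7,8,9,10,11,12,13,14,15}
step 6: q <- (q - (q // 2))          {0,1,2,3,4,5,6,7,8,9,10,11,12,13,14,15}
step 7: p <- (p + 3)                 {0,1,2,3,4,5,6,7,8,9,10,11,12,13,14,15}
step 8: eval (p < (4 + (tid // 2)))  {0,1,2,3,4,5,6,7,8,9,10,11,12,13,14,15}
step 9: q <- (q - (q // 2))          {0,1,2,3,4,5,6,7,8,9,10,11,12,13,14,15}
step 10: p <- (p + 3)                 {0,1,2,3,4,5,6,7,8,9,10,11,12,13,14,15}
step 11: eval (p < (4 + (tid // 2)))  {0,1,2,3,4,5,6,7,8,9,10,11,12,13,14,15}
step 12: q <- (q - (q // 2))          {6,7,8,9,10,11,12,13,14,15}
step 13: p <- (p + 3)                 {6,7,8,9,10,11,12,13,14,15}
step 14: eval (p < (4 + (tid // 2)))  {6,7,8,9,10,11,12,13,14,15}
step 15: q <- (q - (q // 2))          {12,13,14,15}
step 16: p <- (p + 3)                 {12,13,14,15}
step 17: eval (p < (4 + (tid // 2)))  {12,13,14,15}
step 18: u <- (u * (p - u))           {0,1,2,3,4,5,6,7,8,9,10,11,12,13,14,15}
step 19: u <- (2 // -2)               {0,1,2,3,4,5,6,7,8,9,10,11,12,13,14,15}
step 20: u <- 0                       {0,1,2,3,4,5,6,7,8,9,10,11,12,13,14,15}
step 21: q <- ((tid * q) - (3 + 3))   {0,1,2,3,4,5,6,7,8,9,10,11,12,13,14,15}
step 22: p <- (max(tid, 10) - (-7 + 7)) {0,1,2,3,4,5,6,7,8,9,10,11,12,13,14,15}
step 23: p <- p                       {0,1,2,3,4,5,6,7,8,9,10,11,12,13,14,15}

Answer: 24 steps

u: 0,0,0,0,0,0,0,0,0,0,0,0,0,0,0,0
p: 10,10,10,10,10,10,10,10,10,10,10,11,12,13,14,15
q: -6,-5,-4,-3,-2,4,0,1,2,12,14,16,6,7,8,9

steps = 24; useful = 330; efficiency = 330/384 = 55/64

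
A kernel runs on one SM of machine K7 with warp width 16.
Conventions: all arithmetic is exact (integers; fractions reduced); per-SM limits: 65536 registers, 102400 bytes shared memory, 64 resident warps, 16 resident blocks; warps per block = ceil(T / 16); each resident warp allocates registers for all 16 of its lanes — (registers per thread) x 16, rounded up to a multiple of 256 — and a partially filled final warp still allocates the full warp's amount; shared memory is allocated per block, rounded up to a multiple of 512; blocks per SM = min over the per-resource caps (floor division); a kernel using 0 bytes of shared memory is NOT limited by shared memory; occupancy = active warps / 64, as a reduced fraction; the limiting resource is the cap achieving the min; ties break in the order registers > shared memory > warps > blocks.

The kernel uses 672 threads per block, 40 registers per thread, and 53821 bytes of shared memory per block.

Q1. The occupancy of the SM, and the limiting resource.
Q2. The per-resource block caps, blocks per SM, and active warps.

Answer: occupancy 21/32, limited by shared memory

registers: 2 blocks
shared memory: 1 block
warps: 1 block
blocks: 16 blocks

Answer: 1 block, 42 active warps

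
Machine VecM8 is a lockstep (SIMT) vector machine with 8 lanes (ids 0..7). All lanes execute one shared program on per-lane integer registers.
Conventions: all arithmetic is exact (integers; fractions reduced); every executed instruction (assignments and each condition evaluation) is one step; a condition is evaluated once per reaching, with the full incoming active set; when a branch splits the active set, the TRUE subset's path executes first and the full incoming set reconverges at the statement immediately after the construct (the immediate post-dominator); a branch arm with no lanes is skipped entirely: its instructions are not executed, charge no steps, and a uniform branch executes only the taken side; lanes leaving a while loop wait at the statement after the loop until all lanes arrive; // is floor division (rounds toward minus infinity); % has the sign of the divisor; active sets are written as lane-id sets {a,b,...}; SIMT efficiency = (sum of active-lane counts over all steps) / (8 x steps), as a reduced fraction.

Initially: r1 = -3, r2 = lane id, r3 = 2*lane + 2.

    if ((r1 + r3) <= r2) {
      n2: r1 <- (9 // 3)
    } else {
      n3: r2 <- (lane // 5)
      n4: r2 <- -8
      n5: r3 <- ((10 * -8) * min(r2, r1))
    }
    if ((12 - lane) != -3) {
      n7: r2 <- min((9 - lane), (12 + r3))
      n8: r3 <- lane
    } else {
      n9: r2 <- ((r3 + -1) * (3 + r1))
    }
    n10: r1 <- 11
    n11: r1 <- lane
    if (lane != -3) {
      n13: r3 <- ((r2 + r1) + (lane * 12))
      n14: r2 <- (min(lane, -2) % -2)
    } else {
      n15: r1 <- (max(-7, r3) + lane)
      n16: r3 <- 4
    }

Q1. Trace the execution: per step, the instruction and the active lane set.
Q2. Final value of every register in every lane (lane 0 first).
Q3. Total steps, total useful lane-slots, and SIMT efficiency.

step 0: eval ((r1 + r3) <= r2)       {0,1,2,3,4,5,6,7}
step 1: r1 <- (9 // 3)               {0,1}
step 2: r2 <- (lane // 5)            {2,3,4,5,6,7}
step 3: r2 <- -8                     {2,3,4,5,6,7}
step 4: r3 <- ((10 * -8) * min(r2, r1)) {2,3,4,5,6,7}
step 5: eval ((12 - lane) != -3)     {0,1,2,3,4,5,6,7}
step 6: r2 <- min((9 - lane), (12 + r3)) {0,1,2,3,4,5,6,7}
step 7: r3 <- lane                   {0,1,2,3,4,5,6,7}
step 8: r1 <- 11                     {0,1,2,3,4,5,6,7}
step 9: r1 <- lane                   {0,1,2,3,4,5,6,7}
step 10: eval (lane != -3)            {0,1,2,3,4,5,6,7}
step 11: r3 <- ((r2 + r1) + (lane * 12)) {0,1,2,3,4,5,6,7}
step 12: r2 <- (min(lane, -2) % -2)   {0,1,2,3,4,5,6,7}

Answer: 13 steps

r1: 0,1,2,3,4,5,6,7
r2: 0,0,0,0,0,0,0,0
r3: 9,21,33,45,57,69,81,93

steps = 13; useful = 92; efficiency = 92/104 = 23/26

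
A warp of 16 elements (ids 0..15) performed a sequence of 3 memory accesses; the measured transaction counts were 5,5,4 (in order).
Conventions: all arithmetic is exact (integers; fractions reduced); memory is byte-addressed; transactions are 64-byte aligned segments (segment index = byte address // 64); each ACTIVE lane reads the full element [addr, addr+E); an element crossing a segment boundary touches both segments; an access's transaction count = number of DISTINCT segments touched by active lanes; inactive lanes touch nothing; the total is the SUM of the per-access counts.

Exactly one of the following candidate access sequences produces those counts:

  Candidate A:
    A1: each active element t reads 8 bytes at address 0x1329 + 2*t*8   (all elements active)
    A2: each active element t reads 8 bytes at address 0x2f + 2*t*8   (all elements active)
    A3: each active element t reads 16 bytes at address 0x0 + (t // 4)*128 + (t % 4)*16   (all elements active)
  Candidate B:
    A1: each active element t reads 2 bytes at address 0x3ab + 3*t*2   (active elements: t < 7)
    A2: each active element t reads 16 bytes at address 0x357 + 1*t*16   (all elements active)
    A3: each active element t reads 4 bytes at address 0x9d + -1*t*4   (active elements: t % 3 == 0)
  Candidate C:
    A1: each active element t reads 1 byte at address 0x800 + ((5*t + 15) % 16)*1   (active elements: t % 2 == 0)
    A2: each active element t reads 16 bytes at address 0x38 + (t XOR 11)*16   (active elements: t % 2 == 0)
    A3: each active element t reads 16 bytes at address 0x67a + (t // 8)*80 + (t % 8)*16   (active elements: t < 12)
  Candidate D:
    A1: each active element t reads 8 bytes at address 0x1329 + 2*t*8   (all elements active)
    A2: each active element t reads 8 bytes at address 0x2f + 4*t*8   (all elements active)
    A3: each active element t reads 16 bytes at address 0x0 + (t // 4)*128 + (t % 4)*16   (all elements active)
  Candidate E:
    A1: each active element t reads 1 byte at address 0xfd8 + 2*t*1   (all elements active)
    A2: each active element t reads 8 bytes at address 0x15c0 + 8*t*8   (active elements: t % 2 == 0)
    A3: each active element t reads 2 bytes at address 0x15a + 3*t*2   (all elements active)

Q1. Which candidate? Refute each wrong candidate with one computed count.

B: A1 gives 2 transactions, not 5
C: A1 gives 1 transaction, not 5
D: A2 gives 9 transactions, not 5
E: A1 gives 1 transaction, not 5
A: all counts match (5,5,4)

Answer: A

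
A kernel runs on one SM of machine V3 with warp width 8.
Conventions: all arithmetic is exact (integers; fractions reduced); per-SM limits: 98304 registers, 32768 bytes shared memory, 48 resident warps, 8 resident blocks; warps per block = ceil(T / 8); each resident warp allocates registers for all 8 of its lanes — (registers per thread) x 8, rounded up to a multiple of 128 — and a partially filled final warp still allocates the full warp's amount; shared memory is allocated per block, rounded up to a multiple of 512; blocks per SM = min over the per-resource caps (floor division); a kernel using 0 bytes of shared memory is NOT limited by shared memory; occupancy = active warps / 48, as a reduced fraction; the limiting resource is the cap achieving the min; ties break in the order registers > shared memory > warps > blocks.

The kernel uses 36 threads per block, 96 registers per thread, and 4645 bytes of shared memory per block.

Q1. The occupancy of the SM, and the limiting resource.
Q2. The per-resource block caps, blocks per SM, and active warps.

Answer: occupancy 5/8, limited by shared memory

registers: 25 blocks
shared memory: 6 blocks
warps: 9 blocks
blocks: 8 blocks

Answer: 6 blocks, 30 active warps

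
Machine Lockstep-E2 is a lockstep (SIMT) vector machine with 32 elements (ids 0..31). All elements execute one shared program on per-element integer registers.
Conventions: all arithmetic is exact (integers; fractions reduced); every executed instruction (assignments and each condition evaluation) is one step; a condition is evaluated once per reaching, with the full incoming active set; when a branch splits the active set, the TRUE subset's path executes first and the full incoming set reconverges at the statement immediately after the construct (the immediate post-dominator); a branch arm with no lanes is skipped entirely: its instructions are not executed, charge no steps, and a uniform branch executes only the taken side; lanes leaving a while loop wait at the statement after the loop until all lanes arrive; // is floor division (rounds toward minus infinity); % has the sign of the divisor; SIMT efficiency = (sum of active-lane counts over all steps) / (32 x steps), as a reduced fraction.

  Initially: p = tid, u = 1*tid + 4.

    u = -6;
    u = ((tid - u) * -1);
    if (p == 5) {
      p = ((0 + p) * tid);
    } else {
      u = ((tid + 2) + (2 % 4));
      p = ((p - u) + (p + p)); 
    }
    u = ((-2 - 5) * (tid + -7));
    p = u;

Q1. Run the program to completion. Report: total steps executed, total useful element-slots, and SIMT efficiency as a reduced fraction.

Answer: 8 steps, 223 useful, 223/256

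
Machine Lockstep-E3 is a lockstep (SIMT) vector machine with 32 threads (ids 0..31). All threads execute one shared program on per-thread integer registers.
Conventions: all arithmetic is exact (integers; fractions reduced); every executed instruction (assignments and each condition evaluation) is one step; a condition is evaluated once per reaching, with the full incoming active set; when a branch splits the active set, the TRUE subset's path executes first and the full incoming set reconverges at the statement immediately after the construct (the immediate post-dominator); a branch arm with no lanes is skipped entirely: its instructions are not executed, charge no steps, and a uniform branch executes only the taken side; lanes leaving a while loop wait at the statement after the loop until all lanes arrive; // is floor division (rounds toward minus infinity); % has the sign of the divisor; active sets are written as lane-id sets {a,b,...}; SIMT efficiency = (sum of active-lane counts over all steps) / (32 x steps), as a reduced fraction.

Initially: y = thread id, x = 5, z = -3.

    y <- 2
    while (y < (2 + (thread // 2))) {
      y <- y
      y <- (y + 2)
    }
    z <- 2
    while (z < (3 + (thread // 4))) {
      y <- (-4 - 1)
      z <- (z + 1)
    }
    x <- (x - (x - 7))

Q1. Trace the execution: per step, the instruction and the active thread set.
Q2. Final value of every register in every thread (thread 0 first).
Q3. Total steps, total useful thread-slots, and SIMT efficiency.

step 0: y <- 2                       {0,1,2,3,4,5,6,7,8,9,10,11,12,13,14,15,16,17,18,19,20,21,22,23,24,25,26,27,28,29,30,31}
step 1: eval (y < (2 + (thread // 2))) {0,1,2,3,4,5,6,7,8,9,10,11,12,13,14,15,16,17,18,19,20,21,22,23,24,25,26,27,28,29,30,31}
step 2: y <- y                       {2,3,4,5,6,7,8,9,10,11,12,13,14,15,16,17,18,19,20,21,22,23,24,25,26,27,28,29,30,31}
step 3: y <- (y + 2)                 {2,3,4,5,6,7,8,9,10,11,12,13,14,15,16,17,18,19,20,21,22,23,24,25,26,27,28,29,30,31}
step 4: eval (y < (2 + (thread // 2))) {2,3,4,5,6,7,8,9,10,11,12,13,14,15,16,17,18,19,20,21,22,23,24,25,26,27,28,29,30,31}
step 5: y <- y                       {6,7,8,9,10,11,12,13,14,15,16,17,18,19,20,21,22,23,24,25,26,27,28,29,30,31}
step 6: y <- (y + 2)                 {6,7,8,9,10,11,12,13,14,15,16,17,18,19,20,21,22,23,24,25,26,27,28,29,30,31}
step 7: eval (y < (2 + (thread // 2))) {6,7,8,9,10,11,12,13,14,15,16,17,18,19,20,21,22,23,24,25,26,27,28,29,30,31}
step 8: y <- y                       {10,11,12,13,14,15,16,17,18,19,20,21,22,23,24,25,26,27,28,29,30,31}
step 9: y <- (y + 2)                 {10,11,12,13,14,15,16,17,18,19,20,21,22,23,24,25,26,27,28,29,30,31}
step 10: eval (y < (2 + (thread // 2))) {10,11,12,13,14,15,16,17,18,19,20,21,22,23,24,25,26,27,28,29,30,31}
step 11: y <- y                       {14,15,16,17,18,19,20,21,22,23,24,25,26,27,28,29,30,31}
step 12: y <- (y + 2)                 {14,15,16,17,18,19,20,21,22,23,24,25,26,27,28,29,30,31}
step 13: eval (y < (2 + (thread // 2))) {14,15,16,17,18,19,20,21,22,23,24,25,26,27,28,29,30,31}
step 14: y <- y                       {18,19,20,21,22,23,24,25,26,27,28,29,30,31}
step 15: y <- (y + 2)                 {18,19,20,21,22,23,24,25,26,27,28,29,30,31}
step 16: eval (y < (2 + (thread // 2))) {18,19,20,21,22,23,24,25,26,27,28,29,30,31}
step 17: y <- y                       {22,23,24,25,26,27,28,29,30,31}
step 18: y <- (y + 2)                 {22,23,24,25,26,27,28,29,30,31}
step 19: eval (y < (2 + (thread // 2))) {22,23,24,25,26,27,28,29,30,31}
step 20: y <- y                       {26,27,28,29,30,31}
step 21: y <- (y + 2)                 {26,27,28,29,30,31}
step 22: eval (y < (2 + (thread // 2))) {26,27,28,29,30,31}
step 23: y <- y                       {30,31}
step 24: y <- (y + 2)                 {30,31}
step 25: eval (y < (2 + (thread // 2))) {30,31}
step 26: z <- 2                       {0,1,2,3,4,5,6,7,8,9,10,11,12,13,14,15,16,17,18,19,20,21,22,23,24,25,26,27,28,29,30,31}
step 27: eval (z < (3 + (thread // 4))) {0,1,2,3,4,5,6,7,8,9,10,11,12,13,14,15,16,17,18,19,20,21,22,23,24,25,26,27,28,29,30,31}
step 28: y <- (-4 - 1)                {0,1,2,3,4,5,6,7,8,9,10,11,12,13,14,15,16,17,18,19,20,21,22,23,24,25,26,27,28,29,30,31}
step 29: z <- (z + 1)                 {0,1,2,3,4,5,6,7,8,9,10,11,12,13,14,15,16,17,18,19,20,21,22,23,24,25,26,27,28,29,30,31}
step 30: eval (z < (3 + (thread // 4))) {0,1,2,3,4,5,6,7,8,9,10,11,12,13,14,15,16,17,18,19,20,21,22,23,24,25,26,27,28,29,30,31}
step 31: y <- (-4 - 1)                {4,5,6,7,8,9,10,11,12,13,14,15,16,17,18,19,20,21,22,23,24,25,26,27,28,29,30,31}
step 32: z <- (z + 1)                 {4,5,6,7,8,9,10,11,12,13,14,15,16,17,18,19,20,21,22,23,24,25,26,27,28,29,30,31}
step 33: eval (z < (3 + (thread // 4))) {4,5,6,7,8,9,10,11,12,13,14,15,16,17,18,19,20,21,22,23,24,25,26,27,28,29,30,31}
step 34: y <- (-4 - 1)                {8,9,10,11,12,13,14,15,16,17,18,19,20,21,22,23,24,25,26,27,28,29,30,31}
step 35: z <- (z + 1)                 {8,9,10,11,12,13,14,15,16,17,18,19,20,21,22,23,24,25,26,27,28,29,30,31}
step 36: eval (z < (3 + (thread // 4))) {8,9,10,11,12,13,14,15,16,17,18,19,20,21,22,23,24,25,26,27,28,29,30,31}
step 37: y <- (-4 - 1)                {12,13,14,15,16,17,18,19,20,21,22,23,24,25,26,27,28,29,30,31}
step 38: z <- (z + 1)                 {12,13,14,15,16,17,18,19,20,21,22,23,24,25,26,27,28,29,30,31}
step 39: eval (z < (3 + (thread // 4))) {12,13,14,15,16,17,18,19,20,21,22,23,24,25,26,27,28,29,30,31}
step 40: y <- (-4 - 1)                {16,17,18,19,20,21,22,23,24,25,26,27,28,29,30,31}
step 41: z <- (z + 1)                 {16,17,18,19,20,21,22,23,24,25,26,27,28,29,30,31}
step 42: eval (z < (3 + (thread // 4))) {16,17,18,19,20,21,22,23,24,25,26,27,28,29,30,31}
step 43: y <- (-4 - 1)                {20,21,22,23,24,25,26,27,28,29,30,31}
step 44: z <- (z + 1)                 {20,21,22,23,24,25,26,27,28,29,30,31}
step 45: eval (z < (3 + (thread // 4))) {20,21,22,23,24,25,26,27,28,29,30,31}
step 46: y <- (-4 - 1)                {24,25,26,27,28,29,30,31}
step 47: z <- (z + 1)                 {24,25,26,27,28,29,30,31}
step 48: eval (z < (3 + (thread // 4))) {24,25,26,27,28,29,30,31}
step 49: y <- (-4 - 1)                {28,29,30,31}
step 50: z <- (z + 1)                 {28,29,30,31}
step 51: eval (z < (3 + (thread // 4))) {28,29,30,31}
step 52: x <- (x - (x - 7))           {0,1,2,3,4,5,6,7,8,9,10,11,12,13,14,15,16,17,18,19,20,21,22,23,24,25,26,27,28,29,30,31}

Answer: 53 steps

y: -5,-5,-5,-5,-5,-5,-5,-5,-5,-5,-5,-5,-5,-5,-5,-5,-5,-5,-5,-5,-5,-5,-5,-5,-5,-5,-5,-5,-5,-5,-5,-5
x: 7,7,7,7,7,7,7,7,7,7,7,7,7,7,7,7,7,7,7,7,7,7,7,7,7,7,7,7,7,7,7,7
z: 3,3,3,3,4,4,4,4,5,5,5,5,6,6,6,6,7,7,7,7,8,8,8,8,9,9,9,9,10,10,10,10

steps = 53; useful = 976; efficiency = 976/1696 = 61/106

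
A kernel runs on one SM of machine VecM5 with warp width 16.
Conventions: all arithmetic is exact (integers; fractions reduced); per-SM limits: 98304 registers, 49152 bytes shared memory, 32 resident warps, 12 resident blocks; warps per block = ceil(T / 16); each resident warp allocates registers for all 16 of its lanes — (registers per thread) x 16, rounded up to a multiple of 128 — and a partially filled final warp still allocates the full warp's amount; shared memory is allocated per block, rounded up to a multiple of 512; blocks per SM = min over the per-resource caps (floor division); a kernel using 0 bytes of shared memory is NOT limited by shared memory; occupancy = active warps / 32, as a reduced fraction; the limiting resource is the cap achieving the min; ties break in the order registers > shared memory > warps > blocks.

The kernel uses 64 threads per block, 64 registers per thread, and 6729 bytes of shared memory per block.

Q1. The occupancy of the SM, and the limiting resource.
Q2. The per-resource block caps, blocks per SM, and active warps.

Answer: occupancy 3/4, limited by shared memory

registers: 24 blocks
shared memory: 6 blocks
warps: 8 blocks
blocks: 12 blocks

Answer: 6 blocks, 24 active warps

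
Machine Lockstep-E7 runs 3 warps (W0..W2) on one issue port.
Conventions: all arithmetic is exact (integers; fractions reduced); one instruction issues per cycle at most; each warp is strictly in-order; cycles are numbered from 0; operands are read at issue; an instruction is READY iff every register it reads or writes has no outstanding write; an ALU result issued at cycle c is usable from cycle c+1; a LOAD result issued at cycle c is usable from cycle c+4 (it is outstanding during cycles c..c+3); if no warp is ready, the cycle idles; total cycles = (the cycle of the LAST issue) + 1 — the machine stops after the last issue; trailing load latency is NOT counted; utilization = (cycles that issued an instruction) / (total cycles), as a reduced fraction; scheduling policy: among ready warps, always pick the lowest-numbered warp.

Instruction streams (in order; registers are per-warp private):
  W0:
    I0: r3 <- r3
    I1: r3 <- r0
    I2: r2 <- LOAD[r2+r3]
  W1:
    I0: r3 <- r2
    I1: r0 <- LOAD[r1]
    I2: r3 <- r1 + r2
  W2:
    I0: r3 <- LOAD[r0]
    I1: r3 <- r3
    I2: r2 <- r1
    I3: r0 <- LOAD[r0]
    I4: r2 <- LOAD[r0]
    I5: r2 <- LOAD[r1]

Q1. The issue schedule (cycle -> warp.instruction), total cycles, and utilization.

cycle 0: W0.I0
cycle 1: W0.I1
cycle 2: W0.I2
cycle 3: W1.I0
cycle 4: W1.I1
cycle 5: W1.I2
cycle 6: W2.I0
cycle 7: idle
cycle 8: idle
cycle 9: idle
cycle 10: W2.I1
cycle 11: W2.I2
cycle 12: W2.I3
cycle 13: idle
cycle 14: idle
cycle 15: idle
cycle 16: W2.I4
cycle 17: idle
cycle 18: idle
cycle 19: idle
cycle 20: W2.I5

Answer: 21 cycles, utilization 4/7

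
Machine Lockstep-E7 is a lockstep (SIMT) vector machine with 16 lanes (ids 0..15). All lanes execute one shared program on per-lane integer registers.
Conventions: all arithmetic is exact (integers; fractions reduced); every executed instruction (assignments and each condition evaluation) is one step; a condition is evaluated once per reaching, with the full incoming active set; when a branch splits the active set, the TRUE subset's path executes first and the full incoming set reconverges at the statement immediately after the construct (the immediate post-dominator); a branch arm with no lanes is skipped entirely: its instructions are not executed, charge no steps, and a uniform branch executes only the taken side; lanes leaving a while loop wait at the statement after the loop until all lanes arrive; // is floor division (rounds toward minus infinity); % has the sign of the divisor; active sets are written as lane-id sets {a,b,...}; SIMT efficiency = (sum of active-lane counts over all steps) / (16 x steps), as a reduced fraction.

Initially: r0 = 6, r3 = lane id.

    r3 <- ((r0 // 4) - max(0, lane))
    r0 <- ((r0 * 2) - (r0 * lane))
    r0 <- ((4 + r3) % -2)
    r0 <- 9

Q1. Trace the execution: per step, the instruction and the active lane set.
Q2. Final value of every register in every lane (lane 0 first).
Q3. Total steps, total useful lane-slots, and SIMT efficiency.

step 0: r3 <- ((r0 // 4) - max(0, lane)) {0,1,2,3,4,5,6,7,8,9,10,11,12,13,14,15}
step 1: r0 <- ((r0 * 2) - (r0 * lane)) {0,1,2,3,4,5,6,7,8,9,10,11,12,13,14,15}
step 2: r0 <- ((4 + r3) % -2)        {0,1,2,3,4,5,6,7,8,9,10,11,12,13,14,15}
step 3: r0 <- 9                      {0,1,2,3,4,5,6,7,8,9,10,11,12,13,14,15}

Answer: 4 steps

r0: 9,9,9,9,9,9,9,9,9,9,9,9,9,9,9,9
r3: 1,0,-1,-2,-3,-4,-5,-6,-7,-8,-9,-10,-11,-12,-13,-14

steps = 4; useful = 64; efficiency = 64/64 = 1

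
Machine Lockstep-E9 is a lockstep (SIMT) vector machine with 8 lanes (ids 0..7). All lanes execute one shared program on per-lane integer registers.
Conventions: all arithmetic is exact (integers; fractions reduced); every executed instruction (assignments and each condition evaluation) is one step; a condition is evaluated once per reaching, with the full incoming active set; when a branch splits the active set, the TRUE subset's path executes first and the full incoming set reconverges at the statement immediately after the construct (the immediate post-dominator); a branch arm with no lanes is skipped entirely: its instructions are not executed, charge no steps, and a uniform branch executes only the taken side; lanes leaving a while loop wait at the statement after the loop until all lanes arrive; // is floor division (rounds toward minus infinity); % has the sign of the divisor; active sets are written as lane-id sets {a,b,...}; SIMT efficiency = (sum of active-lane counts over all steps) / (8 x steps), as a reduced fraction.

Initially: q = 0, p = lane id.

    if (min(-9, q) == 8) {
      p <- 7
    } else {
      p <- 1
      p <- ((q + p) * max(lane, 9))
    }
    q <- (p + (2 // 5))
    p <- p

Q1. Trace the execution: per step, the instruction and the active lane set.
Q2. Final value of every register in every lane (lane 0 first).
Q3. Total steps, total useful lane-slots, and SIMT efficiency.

step 0: eval (min(-9, q) == 8)       {0,1,2,3,4,5,6,7}
step 1: p <- 1                       {0,1,2,3,4,5,6,7}
step 2: p <- ((q + p) * max(lane, 9)) {0,1,2,3,4,5,6,7}
step 3: q <- (p + (2 // 5))          {0,1,2,3,4,5,6,7}
step 4: p <- p                       {0,1,2,3,4,5,6,7}

Answer: 5 steps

q: 9,9,9,9,9,9,9,9
p: 9,9,9,9,9,9,9,9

steps = 5; useful = 40; efficiency = 40/40 = 1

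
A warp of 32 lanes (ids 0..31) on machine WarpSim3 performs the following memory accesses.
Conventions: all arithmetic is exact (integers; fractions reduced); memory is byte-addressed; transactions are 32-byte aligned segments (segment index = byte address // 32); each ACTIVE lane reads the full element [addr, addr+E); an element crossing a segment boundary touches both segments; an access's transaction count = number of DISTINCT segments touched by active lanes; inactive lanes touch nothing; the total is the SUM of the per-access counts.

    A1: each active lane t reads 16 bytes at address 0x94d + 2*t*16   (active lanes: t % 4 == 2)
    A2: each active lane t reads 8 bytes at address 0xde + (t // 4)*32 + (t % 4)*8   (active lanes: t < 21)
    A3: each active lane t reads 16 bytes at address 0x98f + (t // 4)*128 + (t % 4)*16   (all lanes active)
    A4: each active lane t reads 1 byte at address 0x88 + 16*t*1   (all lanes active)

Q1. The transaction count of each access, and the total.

A1: 8 transactions
A2: 7 transactions
A3: 24 transactions
A4: 16 transactions

Answer: 8,7,24,16; total 55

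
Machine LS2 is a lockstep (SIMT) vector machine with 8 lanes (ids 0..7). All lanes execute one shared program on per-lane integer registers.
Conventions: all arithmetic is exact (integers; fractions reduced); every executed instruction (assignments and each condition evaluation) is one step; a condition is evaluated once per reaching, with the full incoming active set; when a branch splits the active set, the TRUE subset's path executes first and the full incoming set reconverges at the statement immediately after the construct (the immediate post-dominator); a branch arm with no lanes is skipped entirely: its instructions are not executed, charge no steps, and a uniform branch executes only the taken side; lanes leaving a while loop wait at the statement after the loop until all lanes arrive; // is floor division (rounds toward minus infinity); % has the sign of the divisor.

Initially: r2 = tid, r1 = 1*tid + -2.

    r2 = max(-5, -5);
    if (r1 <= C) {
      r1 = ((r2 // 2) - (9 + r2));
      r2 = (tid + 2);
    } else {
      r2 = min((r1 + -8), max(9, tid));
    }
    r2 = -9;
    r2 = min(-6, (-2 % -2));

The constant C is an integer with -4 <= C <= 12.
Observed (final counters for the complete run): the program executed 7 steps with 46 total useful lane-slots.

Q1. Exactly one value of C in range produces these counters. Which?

Answer: C = 3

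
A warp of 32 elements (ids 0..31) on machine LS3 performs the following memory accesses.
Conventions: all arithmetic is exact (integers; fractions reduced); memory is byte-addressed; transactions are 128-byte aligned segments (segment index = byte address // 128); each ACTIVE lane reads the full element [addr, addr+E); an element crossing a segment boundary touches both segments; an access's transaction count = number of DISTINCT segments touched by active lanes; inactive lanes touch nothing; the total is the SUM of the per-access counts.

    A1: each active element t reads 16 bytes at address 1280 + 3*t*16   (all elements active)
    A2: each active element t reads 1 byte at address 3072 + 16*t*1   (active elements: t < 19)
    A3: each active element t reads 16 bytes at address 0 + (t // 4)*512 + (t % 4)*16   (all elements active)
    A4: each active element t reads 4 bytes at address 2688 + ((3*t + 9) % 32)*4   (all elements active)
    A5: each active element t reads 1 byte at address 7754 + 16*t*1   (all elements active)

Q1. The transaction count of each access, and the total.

A1: 12 transactions
A2: 3 transactions
A3: 8 transactions
A4: 1 transaction
A5: 5 transactions

Answer: 12,3,8,1,5; total 29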